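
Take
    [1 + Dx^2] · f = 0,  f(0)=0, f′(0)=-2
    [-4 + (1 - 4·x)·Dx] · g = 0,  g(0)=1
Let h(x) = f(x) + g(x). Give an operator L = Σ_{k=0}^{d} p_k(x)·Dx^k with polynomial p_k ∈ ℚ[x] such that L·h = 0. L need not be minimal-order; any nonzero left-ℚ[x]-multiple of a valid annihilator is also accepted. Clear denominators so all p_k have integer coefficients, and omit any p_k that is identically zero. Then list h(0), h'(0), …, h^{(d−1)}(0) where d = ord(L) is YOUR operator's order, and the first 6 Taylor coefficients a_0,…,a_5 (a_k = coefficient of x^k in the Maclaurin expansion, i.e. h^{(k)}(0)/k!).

L = (-388 + 32·x - 64·x^2) + (33 - 140·x + 48·x^2 - 64·x^3)·Dx + (-388 + 32·x - 64·x^2)·Dx^2 + (33 - 140·x + 48·x^2 - 64·x^3)·Dx^3  (order 3).
h: a_k = 1, 2, 16, 193/3, 256, 61439/60, …
ICs: h(0) = 1, h′(0) = 2, h′′(0) = 32.

f: a_k = 0, -2, 0, 1/3, 0, -1/60, …
g: a_k = 1, 4, 16, 64, 256, 1024, …
h₀=f+g: left-lcm gives L₀, ord ≤ 3.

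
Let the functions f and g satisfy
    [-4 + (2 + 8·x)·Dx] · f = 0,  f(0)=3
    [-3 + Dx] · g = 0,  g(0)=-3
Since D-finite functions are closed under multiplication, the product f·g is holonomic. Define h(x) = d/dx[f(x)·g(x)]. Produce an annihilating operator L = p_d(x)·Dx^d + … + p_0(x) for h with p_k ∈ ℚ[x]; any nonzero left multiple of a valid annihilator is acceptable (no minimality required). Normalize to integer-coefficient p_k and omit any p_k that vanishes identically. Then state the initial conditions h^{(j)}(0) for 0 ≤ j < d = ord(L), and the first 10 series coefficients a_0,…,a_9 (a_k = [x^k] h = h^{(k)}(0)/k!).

f: a_k = 3, 6, -6, 12, -30, 84, -252, 792, -2574, 8580, …
g: a_k = -3, -9, -27/2, -27/2, -81/8, -243/40, -243/80, -729/560, -2187/4480, -729/4480, …
Sym-product of L_f,L_g gives L₀ (≤ ord 1).
h₀' ⇒ L via d/dx closure of L₀.
L = (17 + 120·x + 144·x^2) + (-5 - 32·x - 48·x^2)·Dx  (order 1).
h: a_k = -45, -153, -621/2, -387/2, -5679/8, 12393/8, -528741/80, 13896063/560, -425952837/4480, 1633923639/4480, …
ICs: h(0) = -45.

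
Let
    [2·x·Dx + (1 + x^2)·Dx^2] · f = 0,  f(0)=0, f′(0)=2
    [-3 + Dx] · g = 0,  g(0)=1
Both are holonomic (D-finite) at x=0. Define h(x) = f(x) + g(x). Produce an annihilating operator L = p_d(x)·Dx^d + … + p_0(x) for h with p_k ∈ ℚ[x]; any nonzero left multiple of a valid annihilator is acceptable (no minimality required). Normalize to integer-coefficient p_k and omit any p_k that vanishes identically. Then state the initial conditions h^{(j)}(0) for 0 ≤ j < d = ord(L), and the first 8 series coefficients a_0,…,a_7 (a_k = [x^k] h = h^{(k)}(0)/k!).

f: a_k = 0, 2, 0, -2/3, 0, 2/5, 0, -2/7, …
g: a_k = 1, 3, 9/2, 9/2, 27/8, 81/40, 81/80, 243/560, …
Weyl lclm of L_f,L_g ⇒ L₀ (ord ≤ 3).
L = (6 - 18·x - 18·x^2 - 18·x^3)·Dx + (-11 - 12·x^2 - 9·x^4)·Dx^2 + (3 + 2·x + 6·x^2 + 2·x^3 + 3·x^4)·Dx^3  (order 3).
h: a_k = 1, 5, 9/2, 23/6, 27/8, 97/40, 81/80, 83/560, …
ICs: h(0) = 1, h′(0) = 5, h′′(0) = 9.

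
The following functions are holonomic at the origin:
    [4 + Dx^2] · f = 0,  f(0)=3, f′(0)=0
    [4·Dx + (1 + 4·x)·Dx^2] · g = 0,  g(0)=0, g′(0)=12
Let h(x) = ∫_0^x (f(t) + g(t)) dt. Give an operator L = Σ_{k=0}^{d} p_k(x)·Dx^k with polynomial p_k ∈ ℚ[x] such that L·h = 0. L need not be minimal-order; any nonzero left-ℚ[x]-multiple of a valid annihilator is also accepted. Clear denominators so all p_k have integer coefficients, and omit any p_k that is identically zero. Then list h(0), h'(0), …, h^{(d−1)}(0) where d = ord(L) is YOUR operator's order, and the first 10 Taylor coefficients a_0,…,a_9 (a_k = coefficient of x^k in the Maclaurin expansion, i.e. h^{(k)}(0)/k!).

L = (400 + 128·x + 256·x^2)·Dx^2 + (36 + 176·x + 192·x^2 + 256·x^3)·Dx^3 + (100 + 32·x + 64·x^2)·Dx^4 + (9 + 44·x + 48·x^2 + 64·x^3)·Dx^5  (order 5).
h: a_k = 0, 3, 6, -10, 16, -38, 512/5, -30724/105, 6144/7, -2580478/945, …
ICs: h(0) = 0, h′(0) = 3, h′′(0) = 12, h′′′(0) = -60, h′′′′(0) = 384.

f: a_k = 3, 0, -6, 0, 2, 0, -4/15, 0, 2/105, 0, …
g: a_k = 0, 12, -24, 64, -192, 3072/5, -2048, 49152/7, -24576, 262144/3, …
L₀ := lclm(L_f,L_g); ord L₀ ≤ 2+2.
h=∫h₀ ⇒ L = L₀·Dx.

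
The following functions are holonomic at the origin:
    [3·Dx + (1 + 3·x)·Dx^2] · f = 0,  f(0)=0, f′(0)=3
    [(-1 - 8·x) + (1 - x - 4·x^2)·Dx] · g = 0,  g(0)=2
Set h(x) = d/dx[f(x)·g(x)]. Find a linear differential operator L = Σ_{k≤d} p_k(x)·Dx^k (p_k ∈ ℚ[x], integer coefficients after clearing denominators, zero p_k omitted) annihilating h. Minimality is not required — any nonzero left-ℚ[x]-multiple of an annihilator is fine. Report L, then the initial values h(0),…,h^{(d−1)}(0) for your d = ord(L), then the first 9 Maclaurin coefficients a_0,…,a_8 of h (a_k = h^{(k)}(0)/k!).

f: a_k = 0, 3, -9/2, 9, -81/4, 243/5, -243/2, 2187/7, -6561/8, …
g: a_k = 2, 2, 10, 18, 58, 130, 362, 882, 2330, …
L₀ := L_f ⊗_s L_g (sym. prod.), ord ≤ 2.
Derive L from L₀ (diff closure).
L = (444 + 2376·x + 5184·x^2) + (15 + 381·x + 2592·x^2 + 4032·x^3)·Dx + (-11 - 70·x - 19·x^2 + 468·x^3 + 576·x^4)·Dx^2  (order 2).
h: a_k = 6, -6, 117, -54, 2397/2, -1719/5, 21369/2, -96066/35, 12771783/140, …
ICs: h(0) = 6, h′(0) = -6.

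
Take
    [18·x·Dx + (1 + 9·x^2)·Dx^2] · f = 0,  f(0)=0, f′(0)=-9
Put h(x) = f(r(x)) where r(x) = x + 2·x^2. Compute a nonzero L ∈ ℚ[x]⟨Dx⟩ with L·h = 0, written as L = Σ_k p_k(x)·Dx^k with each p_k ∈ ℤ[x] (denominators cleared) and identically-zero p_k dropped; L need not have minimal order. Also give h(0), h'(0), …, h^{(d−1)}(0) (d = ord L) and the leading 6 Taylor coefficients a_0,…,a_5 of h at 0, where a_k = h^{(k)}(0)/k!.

L = (-4 + 18·x + 144·x^2 + 432·x^3 + 432·x^4)·Dx + (1 + 4·x + 9·x^2 + 72·x^3 + 180·x^4 + 144·x^5)·Dx^2  (order 2).
h: a_k = 0, -9, -18, 27, 162, 891/5, …
ICs: h(0) = 0, h′(0) = -9.

f: a_k = 0, -9, 0, 27, 0, -729/5, …
f∘r: x↦r, Dx↦Dx/r' in L_f ⇒ L₀.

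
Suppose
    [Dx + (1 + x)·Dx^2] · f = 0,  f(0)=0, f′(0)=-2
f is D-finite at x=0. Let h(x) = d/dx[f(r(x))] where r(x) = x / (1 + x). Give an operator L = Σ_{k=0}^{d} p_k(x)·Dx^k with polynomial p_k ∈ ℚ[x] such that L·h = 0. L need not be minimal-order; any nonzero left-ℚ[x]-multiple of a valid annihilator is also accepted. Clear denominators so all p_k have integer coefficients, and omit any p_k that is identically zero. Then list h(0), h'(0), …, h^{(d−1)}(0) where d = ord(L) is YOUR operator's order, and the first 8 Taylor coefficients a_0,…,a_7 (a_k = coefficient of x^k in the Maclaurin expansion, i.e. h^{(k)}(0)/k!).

f: a_k = 0, -2, 1, -2/3, 1/2, -2/5, 1/3, -2/7, …
f∘r: x↦r, Dx↦Dx/r' in L_f ⇒ L₀.
h₀' ⇒ L via d/dx closure of L₀.
L = (3 + 4·x) + (1 + 3·x + 2·x^2)·Dx  (order 1).
h: a_k = -2, 6, -14, 30, -62, 126, -254, 510, …
ICs: h(0) = -2.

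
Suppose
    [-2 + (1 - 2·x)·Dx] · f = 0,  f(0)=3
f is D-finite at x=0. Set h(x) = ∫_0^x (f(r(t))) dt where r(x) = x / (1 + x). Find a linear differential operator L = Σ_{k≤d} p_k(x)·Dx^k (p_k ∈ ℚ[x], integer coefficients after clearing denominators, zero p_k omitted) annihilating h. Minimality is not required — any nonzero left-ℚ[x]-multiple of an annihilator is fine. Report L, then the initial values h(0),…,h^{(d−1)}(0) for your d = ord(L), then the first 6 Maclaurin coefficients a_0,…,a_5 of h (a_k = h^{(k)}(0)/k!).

f: a_k = 3, 6, 12, 24, 48, 96, …
f∘r: x↦r, Dx↦Dx/r' in L_f ⇒ L₀.
h=∫₀ˣh₀: take L = L₀·Dx.
L = 2·Dx + (-1 + x^2)·Dx^2  (order 2).
h: a_k = 0, 3, 3, 2, 3/2, 6/5, …
ICs: h(0) = 0, h′(0) = 3.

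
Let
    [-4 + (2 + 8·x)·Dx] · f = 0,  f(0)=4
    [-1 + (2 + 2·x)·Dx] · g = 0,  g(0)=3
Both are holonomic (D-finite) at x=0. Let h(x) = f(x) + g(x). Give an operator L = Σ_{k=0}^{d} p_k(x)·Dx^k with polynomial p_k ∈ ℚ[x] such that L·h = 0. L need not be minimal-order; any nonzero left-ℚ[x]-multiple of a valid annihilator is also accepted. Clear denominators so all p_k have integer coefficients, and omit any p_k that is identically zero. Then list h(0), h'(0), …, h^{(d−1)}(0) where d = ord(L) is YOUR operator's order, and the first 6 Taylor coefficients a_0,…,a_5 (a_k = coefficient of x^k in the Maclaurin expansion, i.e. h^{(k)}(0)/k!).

L = -2 + (5 + 8·x)·Dx + (2 + 10·x + 8·x^2)·Dx^2  (order 2).
h: a_k = 7, 19/2, -67/8, 259/16, -5135/128, 28693/256, …
ICs: h(0) = 7, h′(0) = 19/2.

f: a_k = 4, 8, -8, 16, -40, 112, …
g: a_k = 3, 3/2, -3/8, 3/16, -15/128, 21/256, …
f+g: L₀ = lclm(L_f,L_g), ord ≤ 1+1.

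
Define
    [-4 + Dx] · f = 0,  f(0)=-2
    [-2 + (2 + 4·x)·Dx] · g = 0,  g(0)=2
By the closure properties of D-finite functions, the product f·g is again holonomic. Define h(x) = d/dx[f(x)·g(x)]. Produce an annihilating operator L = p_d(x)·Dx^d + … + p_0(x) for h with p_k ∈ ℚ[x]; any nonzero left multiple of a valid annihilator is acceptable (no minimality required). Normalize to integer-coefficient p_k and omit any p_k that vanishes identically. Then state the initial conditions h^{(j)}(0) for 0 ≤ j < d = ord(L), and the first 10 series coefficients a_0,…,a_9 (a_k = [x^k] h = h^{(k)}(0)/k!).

L = (23 + 80·x + 64·x^2) + (-5 - 18·x - 16·x^2)·Dx  (order 1).
h: a_k = -20, -92, -206, -898/3, -1949/6, -1643/6, -36047/180, -135617/1260, -815221/10080, 833449/90720, …
ICs: h(0) = -20.

f: a_k = -2, -8, -16, -64/3, -64/3, -256/15, -512/45, -2048/315, -1024/315, -4096/2835, …
g: a_k = 2, 2, -1, 1, -5/4, 7/4, -21/8, 33/8, -429/64, 715/64, …
h₀=f·g: eliminate ⇒ L₀, order ≤ 1·1.
h=h₀': d/dx-closure on L₀ ⇒ L.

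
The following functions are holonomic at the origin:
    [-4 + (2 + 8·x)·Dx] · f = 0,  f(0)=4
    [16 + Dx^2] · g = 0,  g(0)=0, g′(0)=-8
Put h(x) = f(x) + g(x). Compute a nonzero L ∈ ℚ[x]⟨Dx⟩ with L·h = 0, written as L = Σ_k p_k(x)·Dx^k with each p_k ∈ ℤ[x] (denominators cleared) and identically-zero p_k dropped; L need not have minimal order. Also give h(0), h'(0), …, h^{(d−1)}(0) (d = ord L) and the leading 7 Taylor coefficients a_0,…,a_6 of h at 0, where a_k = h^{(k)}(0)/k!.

f: a_k = 4, 8, -8, 16, -40, 112, -336, …
g: a_k = 0, -8, 0, 64/3, 0, -256/15, 0, …
Sum ⇒ L₀ = lclm(L_f,L_g) in ℚ(x)⟨Dx⟩.
L = (-224 - 1024·x - 2048·x^2) + (48 + 704·x + 3072·x^2 + 4096·x^3)·Dx + (-14 - 64·x - 128·x^2)·Dx^2 + (3 + 44·x + 192·x^2 + 256·x^3)·Dx^3  (order 3).
h: a_k = 4, 0, -8, 112/3, -40, 1424/15, -336, …
ICs: h(0) = 4, h′(0) = 0, h′′(0) = -16.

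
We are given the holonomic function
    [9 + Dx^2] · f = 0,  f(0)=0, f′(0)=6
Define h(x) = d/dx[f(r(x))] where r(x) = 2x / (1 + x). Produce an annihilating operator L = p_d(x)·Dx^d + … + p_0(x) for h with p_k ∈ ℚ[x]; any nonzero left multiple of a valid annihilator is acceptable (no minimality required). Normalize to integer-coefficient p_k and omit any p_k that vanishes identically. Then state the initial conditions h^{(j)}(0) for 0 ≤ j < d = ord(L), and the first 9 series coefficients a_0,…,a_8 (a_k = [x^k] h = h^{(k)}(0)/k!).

f: a_k = 0, 6, 0, -9, 0, 81/20, 0, -243/280, 0, …
Change of var in L_f (x↦r) gives L₀.
Differentiate: ansatz ord ≤ ord L₀ ⇒ L.
L = (42 + 12·x + 6·x^2) + (6 + 18·x + 18·x^2 + 6·x^3)·Dx + (1 + 4·x + 6·x^2 + 4·x^3 + x^4)·Dx^2  (order 2).
h: a_k = 12, -24, -180, 816, -1452, 360, 26772/5, -90336/5, 252828/7, …
ICs: h(0) = 12, h′(0) = -24.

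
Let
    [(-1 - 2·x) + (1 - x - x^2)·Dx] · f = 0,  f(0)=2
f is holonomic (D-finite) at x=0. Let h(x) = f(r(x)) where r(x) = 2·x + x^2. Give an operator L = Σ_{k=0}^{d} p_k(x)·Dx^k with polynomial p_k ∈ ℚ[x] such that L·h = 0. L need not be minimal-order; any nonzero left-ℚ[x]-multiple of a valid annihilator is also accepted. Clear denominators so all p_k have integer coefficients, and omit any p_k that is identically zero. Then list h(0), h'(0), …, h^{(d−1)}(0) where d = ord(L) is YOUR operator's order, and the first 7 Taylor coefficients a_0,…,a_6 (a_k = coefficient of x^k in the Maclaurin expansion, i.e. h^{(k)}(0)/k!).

f: a_k = 2, 2, 4, 6, 10, 16, 26, …
f∘r: x↦r, Dx↦Dx/r' in L_f ⇒ L₀.
L = (2 + 10·x + 12·x^2 + 4·x^3) + (-1 + 2·x + 5·x^2 + 4·x^3 + x^4)·Dx  (order 1).
h: a_k = 2, 4, 18, 64, 236, 868, 3190, …
ICs: h(0) = 2.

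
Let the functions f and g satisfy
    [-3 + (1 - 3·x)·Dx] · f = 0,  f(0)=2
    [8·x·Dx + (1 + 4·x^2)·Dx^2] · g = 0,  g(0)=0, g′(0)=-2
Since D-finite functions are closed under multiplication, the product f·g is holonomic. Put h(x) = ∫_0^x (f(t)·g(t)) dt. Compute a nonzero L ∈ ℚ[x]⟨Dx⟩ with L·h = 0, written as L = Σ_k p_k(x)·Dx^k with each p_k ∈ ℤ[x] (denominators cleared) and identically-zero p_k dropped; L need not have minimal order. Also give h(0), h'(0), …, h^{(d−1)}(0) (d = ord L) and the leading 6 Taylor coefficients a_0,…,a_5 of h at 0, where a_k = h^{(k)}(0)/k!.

L = 24·x·Dx + (6 - 8·x + 48·x^2)·Dx^2 + (-1 + 3·x - 4·x^2 + 12·x^3)·Dx^3  (order 3).
h: a_k = 0, 0, -2, -4, -23/3, -92/5, …
ICs: h(0) = 0, h′(0) = 0, h′′(0) = -4.

f: a_k = 2, 6, 18, 54, 162, 486, …
g: a_k = 0, -2, 0, 8/3, 0, -32/5, …
f·g: L₀ = L_f ⊗_s L_g, ord ≤ 1·2.
∫: right-multiply L₀ by Dx.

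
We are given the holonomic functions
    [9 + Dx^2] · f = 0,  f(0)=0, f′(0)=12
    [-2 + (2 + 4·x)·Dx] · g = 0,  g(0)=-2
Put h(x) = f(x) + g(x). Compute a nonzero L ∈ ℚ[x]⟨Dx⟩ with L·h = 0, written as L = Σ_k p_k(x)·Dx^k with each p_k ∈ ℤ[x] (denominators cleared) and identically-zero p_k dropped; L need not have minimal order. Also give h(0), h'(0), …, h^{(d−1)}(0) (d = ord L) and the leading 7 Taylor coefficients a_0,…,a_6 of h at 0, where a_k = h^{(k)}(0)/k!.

f: a_k = 0, 12, 0, -18, 0, 81/10, 0, …
g: a_k = -2, -2, 1, -1, 5/4, -7/4, 21/8, …
Sum ⇒ L₀ = lclm(L_f,L_g) in ℚ(x)⟨Dx⟩.
L = (-54 - 162·x - 162·x^2) + (36 + 234·x + 486·x^2 + 324·x^3)·Dx + (-6 - 18·x - 18·x^2)·Dx^2 + (4 + 26·x + 54·x^2 + 36·x^3)·Dx^3  (order 3).
h: a_k = -2, 10, 1, -19, 5/4, 127/20, 21/8, …
ICs: h(0) = -2, h′(0) = 10, h′′(0) = 2.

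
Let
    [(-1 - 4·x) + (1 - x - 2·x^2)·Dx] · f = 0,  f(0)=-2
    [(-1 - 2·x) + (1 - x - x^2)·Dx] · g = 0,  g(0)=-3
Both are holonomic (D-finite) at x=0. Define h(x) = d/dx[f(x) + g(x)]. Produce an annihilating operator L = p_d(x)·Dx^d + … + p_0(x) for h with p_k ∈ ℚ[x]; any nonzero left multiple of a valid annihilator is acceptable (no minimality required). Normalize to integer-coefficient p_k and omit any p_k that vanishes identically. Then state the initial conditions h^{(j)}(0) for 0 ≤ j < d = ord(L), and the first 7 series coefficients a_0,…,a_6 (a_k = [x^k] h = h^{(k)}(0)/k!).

L = (-6 - 120·x - 120·x^2 - 312·x^3 - 462·x^4 - 336·x^5 + 144·x^6) + (6 + 30·x + 30·x^2 + 24·x^3 - 99·x^4 - 438·x^5 - 144·x^6 + 96·x^7)·Dx + (-1 + 2·x - 7·x^2 + 2·x^3 + 48·x^4 - 13·x^5 - 69·x^6 - 8·x^7 + 12·x^8)·Dx^2  (order 2).
h: a_k = -5, -24, -57, -148, -330, -750, -1631, …
ICs: h(0) = -5, h′(0) = -24.

f: a_k = -2, -2, -6, -10, -22, -42, -86, …
g: a_k = -3, -3, -6, -9, -15, -24, -39, …
Sum ⇒ L₀ = lclm(L_f,L_g) in ℚ(x)⟨Dx⟩.
Derive L from L₀ (diff closure).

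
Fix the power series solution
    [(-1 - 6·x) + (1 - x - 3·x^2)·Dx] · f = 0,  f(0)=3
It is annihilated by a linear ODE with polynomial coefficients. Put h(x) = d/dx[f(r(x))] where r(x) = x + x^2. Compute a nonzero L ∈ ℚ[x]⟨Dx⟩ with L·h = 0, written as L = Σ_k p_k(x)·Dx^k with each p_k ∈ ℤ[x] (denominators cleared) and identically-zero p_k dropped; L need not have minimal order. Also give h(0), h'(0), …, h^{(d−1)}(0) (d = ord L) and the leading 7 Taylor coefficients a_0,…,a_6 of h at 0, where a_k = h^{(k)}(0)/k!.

f: a_k = 3, 3, 12, 21, 57, 120, 291, …
Change of var in L_f (x↦r) gives L₀.
h₀' ⇒ L via d/dx closure of L₀.
L = (10 + 60·x + 168·x^2 + 396·x^3 + 648·x^4 + 540·x^5 + 180·x^6) + (-1 - 7·x - 6·x^2 + 44·x^3 + 135·x^4 + 180·x^5 + 126·x^6 + 36·x^7)·Dx  (order 1).
h: a_k = 3, 30, 135, 528, 2055, 7524, 26775, …
ICs: h(0) = 3.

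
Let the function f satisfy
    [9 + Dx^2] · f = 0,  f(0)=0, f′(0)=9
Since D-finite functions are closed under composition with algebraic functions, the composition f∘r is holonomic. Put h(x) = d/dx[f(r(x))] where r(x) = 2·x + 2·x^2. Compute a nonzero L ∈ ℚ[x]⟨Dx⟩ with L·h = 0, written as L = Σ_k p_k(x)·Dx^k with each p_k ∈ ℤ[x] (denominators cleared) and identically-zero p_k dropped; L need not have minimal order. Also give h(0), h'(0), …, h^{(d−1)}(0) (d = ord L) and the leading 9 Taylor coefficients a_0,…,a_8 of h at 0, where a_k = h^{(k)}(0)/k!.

L = (48 + 288·x + 864·x^2 + 1152·x^3 + 576·x^4) + (-6 - 12·x)·Dx + (1 + 4·x + 4·x^2)·Dx^2  (order 2).
h: a_k = 18, 36, -324, -1296, -648, 5184, 62208/5, 31104/5, -769824/35, …
ICs: h(0) = 18, h′(0) = 36.

f: a_k = 0, 9, 0, -27/2, 0, 243/40, 0, -729/560, 0, …
f∘r: x↦r, Dx↦Dx/r' in L_f ⇒ L₀.
h₀' ⇒ L via d/dx closure of L₀.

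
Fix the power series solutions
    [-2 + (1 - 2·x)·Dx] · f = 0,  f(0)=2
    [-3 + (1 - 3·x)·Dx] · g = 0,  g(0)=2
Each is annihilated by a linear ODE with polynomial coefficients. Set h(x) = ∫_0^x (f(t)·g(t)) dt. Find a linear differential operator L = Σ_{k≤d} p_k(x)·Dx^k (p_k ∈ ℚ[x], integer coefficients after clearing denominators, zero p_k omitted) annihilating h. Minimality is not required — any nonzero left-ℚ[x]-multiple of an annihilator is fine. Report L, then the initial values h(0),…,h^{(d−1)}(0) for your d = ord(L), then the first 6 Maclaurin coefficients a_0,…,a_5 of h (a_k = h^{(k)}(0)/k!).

f: a_k = 2, 4, 8, 16, 32, 64, …
g: a_k = 2, 6, 18, 54, 162, 486, …
Product ⇒ symmetric product L₀, ord ≤ 1.
∫: right-multiply L₀ by Dx.
L = (-5 + 12·x)·Dx + (1 - 5·x + 6·x^2)·Dx^2  (order 2).
h: a_k = 0, 4, 10, 76/3, 65, 844/5, …
ICs: h(0) = 0, h′(0) = 4.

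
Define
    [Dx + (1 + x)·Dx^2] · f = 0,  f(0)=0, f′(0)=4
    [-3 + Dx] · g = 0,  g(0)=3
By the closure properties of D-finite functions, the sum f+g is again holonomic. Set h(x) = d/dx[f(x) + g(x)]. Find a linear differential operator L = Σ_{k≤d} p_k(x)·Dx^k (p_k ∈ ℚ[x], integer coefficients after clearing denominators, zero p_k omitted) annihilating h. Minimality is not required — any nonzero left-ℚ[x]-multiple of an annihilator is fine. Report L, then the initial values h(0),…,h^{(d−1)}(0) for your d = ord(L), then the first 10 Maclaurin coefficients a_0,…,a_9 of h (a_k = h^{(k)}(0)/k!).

L = (-15 - 9·x) + (-7 - 18·x - 9·x^2)·Dx + (4 + 7·x + 3·x^2)·Dx^2  (order 2).
h: a_k = 13, 23, 89/2, 73/2, 275/8, 569/40, 1049/80, -53/560, 24481/4480, -15733/4480, …
ICs: h(0) = 13, h′(0) = 23.

f: a_k = 0, 4, -2, 4/3, -1, 4/5, -2/3, 4/7, -1/2, 4/9, …
g: a_k = 3, 9, 27/2, 27/2, 81/8, 243/40, 243/80, 729/560, 2187/4480, 729/4480, …
Sum ⇒ L₀ = lclm(L_f,L_g) in ℚ(x)⟨Dx⟩.
h=h₀': d/dx-closure on L₀ ⇒ L.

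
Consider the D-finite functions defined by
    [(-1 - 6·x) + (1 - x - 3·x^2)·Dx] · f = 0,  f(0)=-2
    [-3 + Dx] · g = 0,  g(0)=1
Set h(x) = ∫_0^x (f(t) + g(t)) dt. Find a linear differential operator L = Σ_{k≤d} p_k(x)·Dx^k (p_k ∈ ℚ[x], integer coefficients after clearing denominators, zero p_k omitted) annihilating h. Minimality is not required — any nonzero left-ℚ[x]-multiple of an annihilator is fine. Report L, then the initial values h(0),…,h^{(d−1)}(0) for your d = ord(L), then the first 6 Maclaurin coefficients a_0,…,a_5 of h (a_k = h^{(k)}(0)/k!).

f: a_k = -2, -2, -8, -14, -38, -80, …
g: a_k = 1, 3, 9/2, 9/2, 27/8, 81/40, …
Weyl lclm of L_f,L_g ⇒ L₀ (ord ≤ 2).
∫: right-multiply L₀ by Dx.
L = (-15 - 9·x - 243·x^2 - 162·x^3)·Dx + (-1 + 36·x + 99·x^2 - 54·x^3 - 81·x^4)·Dx^2 + (2 - 11·x - 6·x^2 + 36·x^3 + 27·x^4)·Dx^3  (order 3).
h: a_k = 0, -1, 1/2, -7/6, -19/8, -277/40, …
ICs: h(0) = 0, h′(0) = -1, h′′(0) = 1.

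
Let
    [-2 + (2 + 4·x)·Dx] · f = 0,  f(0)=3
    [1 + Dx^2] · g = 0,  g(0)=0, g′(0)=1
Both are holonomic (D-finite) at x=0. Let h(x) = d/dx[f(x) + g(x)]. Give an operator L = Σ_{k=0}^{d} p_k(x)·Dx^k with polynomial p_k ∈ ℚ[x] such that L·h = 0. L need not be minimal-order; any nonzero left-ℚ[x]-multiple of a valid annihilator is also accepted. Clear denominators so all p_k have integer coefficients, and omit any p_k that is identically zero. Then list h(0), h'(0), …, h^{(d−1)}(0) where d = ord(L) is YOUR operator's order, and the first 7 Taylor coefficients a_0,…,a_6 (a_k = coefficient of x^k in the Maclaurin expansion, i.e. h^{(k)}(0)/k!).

L = (-4 - x - x^2) + (-1 - 3·x - 3·x^2 - 2·x^3)·Dx + (-4 - x - x^2)·Dx^2 + (-1 - 3·x - 3·x^2 - 2·x^3)·Dx^3  (order 3).
h: a_k = 4, -3, 4, -15/2, 79/6, -189/8, 1949/45, …
ICs: h(0) = 4, h′(0) = -3, h′′(0) = 8.

f: a_k = 3, 3, -3/2, 3/2, -15/8, 21/8, -63/16, …
g: a_k = 0, 1, 0, -1/6, 0, 1/120, 0, …
L₀ := lclm(L_f,L_g); ord L₀ ≤ 1+2.
h₀' ⇒ L via d/dx closure of L₀.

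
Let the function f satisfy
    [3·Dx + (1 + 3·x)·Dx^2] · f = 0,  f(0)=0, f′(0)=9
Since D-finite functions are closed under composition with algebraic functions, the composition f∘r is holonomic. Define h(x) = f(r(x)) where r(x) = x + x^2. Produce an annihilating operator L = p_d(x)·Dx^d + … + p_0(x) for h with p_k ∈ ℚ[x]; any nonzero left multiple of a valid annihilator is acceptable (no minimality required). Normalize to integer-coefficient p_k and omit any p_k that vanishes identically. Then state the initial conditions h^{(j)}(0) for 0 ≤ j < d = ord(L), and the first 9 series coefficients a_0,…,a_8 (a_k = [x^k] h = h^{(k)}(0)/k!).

L = (1 + 6·x + 6·x^2)·Dx + (1 + 5·x + 9·x^2 + 6·x^3)·Dx^2  (order 2).
h: a_k = 0, 9, -9/2, 0, 27/4, -81/5, 27, -243/7, 243/8, …
ICs: h(0) = 0, h′(0) = 9.

f: a_k = 0, 9, -27/2, 27, -243/4, 729/5, -729/2, 6561/7, -19683/8, …
Change of var in L_f (x↦r) gives L₀.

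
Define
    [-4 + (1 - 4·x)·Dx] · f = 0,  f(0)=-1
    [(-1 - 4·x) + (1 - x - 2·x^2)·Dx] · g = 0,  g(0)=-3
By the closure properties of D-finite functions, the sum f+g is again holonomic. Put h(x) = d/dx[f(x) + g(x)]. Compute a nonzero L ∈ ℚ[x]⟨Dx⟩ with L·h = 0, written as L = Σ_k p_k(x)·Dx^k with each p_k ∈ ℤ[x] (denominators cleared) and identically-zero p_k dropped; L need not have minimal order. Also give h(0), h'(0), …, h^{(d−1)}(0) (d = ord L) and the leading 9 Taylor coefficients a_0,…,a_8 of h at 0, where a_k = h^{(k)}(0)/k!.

L = (168 + 192·x + 1728·x^2 - 768·x^3 + 768·x^4) + (-33 - 144·x + 264·x^2 + 1056·x^3 - 576·x^4 + 768·x^5)·Dx + (1 + 13·x - 100·x^2 + 120·x^3 + 40·x^4 - 64·x^5 + 128·x^6)·Dx^2  (order 2).
h: a_k = -7, -50, -237, -1156, -5435, -25350, -116473, -528392, -2368503, …
ICs: h(0) = -7, h′(0) = -50.

f: a_k = -1, -4, -16, -64, -256, -1024, -4096, -16384, -65536, …
g: a_k = -3, -3, -9, -15, -33, -63, -129, -255, -513, …
h₀=f+g: left-lcm gives L₀, ord ≤ 2.
Derive L from L₀ (diff closure).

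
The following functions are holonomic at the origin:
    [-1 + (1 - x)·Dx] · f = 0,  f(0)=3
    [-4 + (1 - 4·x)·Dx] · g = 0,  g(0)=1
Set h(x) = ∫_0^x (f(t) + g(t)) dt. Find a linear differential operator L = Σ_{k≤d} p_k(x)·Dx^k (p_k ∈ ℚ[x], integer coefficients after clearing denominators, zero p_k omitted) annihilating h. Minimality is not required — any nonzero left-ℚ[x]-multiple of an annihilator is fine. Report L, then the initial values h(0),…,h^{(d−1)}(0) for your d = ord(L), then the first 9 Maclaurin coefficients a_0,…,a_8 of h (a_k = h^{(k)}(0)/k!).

f: a_k = 3, 3, 3, 3, 3, 3, 3, 3, 3, …
g: a_k = 1, 4, 16, 64, 256, 1024, 4096, 16384, 65536, …
L₀ := lclm(L_f,L_g); ord L₀ ≤ 1+1.
h=∫h₀ ⇒ L = L₀·Dx.
L = -8·Dx + (10 - 16·x)·Dx^2 + (-1 + 5·x - 4·x^2)·Dx^3  (order 3).
h: a_k = 0, 4, 7/2, 19/3, 67/4, 259/5, 1027/6, 4099/7, 16387/8, …
ICs: h(0) = 0, h′(0) = 4, h′′(0) = 7.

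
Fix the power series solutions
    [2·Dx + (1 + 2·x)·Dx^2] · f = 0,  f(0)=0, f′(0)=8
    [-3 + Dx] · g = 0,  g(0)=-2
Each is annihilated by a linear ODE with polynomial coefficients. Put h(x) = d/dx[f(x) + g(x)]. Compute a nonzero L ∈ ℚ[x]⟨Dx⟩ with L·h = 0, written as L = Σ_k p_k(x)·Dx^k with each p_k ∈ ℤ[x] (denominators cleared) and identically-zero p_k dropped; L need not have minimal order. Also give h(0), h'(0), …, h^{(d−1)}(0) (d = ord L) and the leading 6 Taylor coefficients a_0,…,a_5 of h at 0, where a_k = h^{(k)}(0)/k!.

f: a_k = 0, 8, -8, 32/3, -16, 128/5, …
g: a_k = -2, -6, -9, -9, -27/4, -81/20, …
Weyl lclm of L_f,L_g ⇒ L₀ (ord ≤ 3).
Differentiate: ansatz ord ≤ ord L₀ ⇒ L.
L = (-42 - 36·x) + (-1 - 36·x - 36·x^2)·Dx + (5 + 16·x + 12·x^2)·Dx^2  (order 2).
h: a_k = 2, -34, 5, -91, 431/4, -5363/20, …
ICs: h(0) = 2, h′(0) = -34.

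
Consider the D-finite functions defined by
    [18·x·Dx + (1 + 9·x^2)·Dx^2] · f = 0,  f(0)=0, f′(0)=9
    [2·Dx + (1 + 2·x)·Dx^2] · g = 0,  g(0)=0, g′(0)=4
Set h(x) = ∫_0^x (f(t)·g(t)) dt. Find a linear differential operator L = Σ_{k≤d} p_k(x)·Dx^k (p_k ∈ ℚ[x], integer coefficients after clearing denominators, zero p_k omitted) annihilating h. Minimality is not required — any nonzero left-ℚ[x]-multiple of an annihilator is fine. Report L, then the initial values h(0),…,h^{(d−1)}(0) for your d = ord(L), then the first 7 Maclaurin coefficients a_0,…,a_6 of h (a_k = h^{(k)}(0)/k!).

L = (792 + 3024·x + 22680·x^2 + 102384·x^3 + 174960·x^4 + 151632·x^5 + 104976·x^7)·Dx^2 + (332 + 4752·x + 28908·x^2 + 127008·x^3 + 351216·x^4 + 542376·x^5 + 408240·x^6 + 157464·x^7 + 367416·x^8)·Dx^3 + (44 + 916·x + 6696·x^2 + 27252·x^3 + 85860·x^4 + 193428·x^5 + 279936·x^6 + 224532·x^7 + 157464·x^8 + 209952·x^9)·Dx^4 + (10 + 76·x + 418·x^2 + 1728·x^3 + 5391·x^4 + 12960·x^5 + 24948·x^6 + 34992·x^7 + 29889·x^8 + 26244·x^9 + 26244·x^10)·Dx^5  (order 5).
h: a_k = 0, 0, 0, 12, -9, -12, 6, …
ICs: h(0) = 0, h′(0) = 0, h′′(0) = 0, h′′′(0) = 72, h′′′′(0) = -216.

f: a_k = 0, 9, 0, -27, 0, 729/5, 0, …
g: a_k = 0, 4, -4, 16/3, -8, 64/5, -64/3, …
Product ⇒ symmetric product L₀, ord ≤ 4.
h=∫₀ˣh₀: take L = L₀·Dx.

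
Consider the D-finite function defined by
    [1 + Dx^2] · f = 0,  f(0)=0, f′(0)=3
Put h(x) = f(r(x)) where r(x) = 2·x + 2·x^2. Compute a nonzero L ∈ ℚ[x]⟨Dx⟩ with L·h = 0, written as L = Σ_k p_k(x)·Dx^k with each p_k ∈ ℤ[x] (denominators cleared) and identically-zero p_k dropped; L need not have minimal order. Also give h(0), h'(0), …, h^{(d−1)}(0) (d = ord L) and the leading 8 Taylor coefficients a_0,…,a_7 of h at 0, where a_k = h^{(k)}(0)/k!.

L = (4 + 24·x + 48·x^2 + 32·x^3) - 2·Dx + (1 + 2·x)·Dx^2  (order 2).
h: a_k = 0, 6, 6, -4, -12, -56/5, 0, 832/105, …
ICs: h(0) = 0, h′(0) = 6.

f: a_k = 0, 3, 0, -1/2, 0, 1/40, 0, -1/1680, …
Substitute x→r, Dx→(1/r')Dx; clear ⇒ L₀.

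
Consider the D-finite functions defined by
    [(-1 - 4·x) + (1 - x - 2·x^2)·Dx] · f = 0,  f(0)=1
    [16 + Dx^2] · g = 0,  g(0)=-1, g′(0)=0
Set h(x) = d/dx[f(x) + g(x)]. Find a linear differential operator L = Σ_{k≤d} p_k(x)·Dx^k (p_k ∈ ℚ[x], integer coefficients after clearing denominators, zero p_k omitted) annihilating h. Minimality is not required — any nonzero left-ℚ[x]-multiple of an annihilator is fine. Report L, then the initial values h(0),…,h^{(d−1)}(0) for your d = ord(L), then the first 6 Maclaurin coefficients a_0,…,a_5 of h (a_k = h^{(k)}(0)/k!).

f: a_k = 1, 1, 3, 5, 11, 21, …
g: a_k = -1, 0, 8, 0, -32/3, 0, …
L₀ := lclm(L_f,L_g); ord L₀ ≤ 1+2.
h₀' ⇒ L via d/dx closure of L₀.
L = (2880 + 9600·x + 20736·x^2 + 7680·x^3 + 15360·x^4 + 18432·x^5 + 12288·x^6) + (-368 - 1040·x + 2400·x^2 + 2048·x^3 - 2560·x^4 + 1536·x^5 + 7168·x^6 + 4096·x^7)·Dx + (180 + 600·x + 1296·x^2 + 480·x^3 + 960·x^4 + 1152·x^5 + 768·x^6)·Dx^2 + (-23 - 65·x + 150·x^2 + 128·x^3 - 160·x^4 + 96·x^5 + 448·x^6 + 256·x^7)·Dx^3  (order 3).
h: a_k = 1, 22, 15, 4/3, 105, 4382/15, …
ICs: h(0) = 1, h′(0) = 22, h′′(0) = 30.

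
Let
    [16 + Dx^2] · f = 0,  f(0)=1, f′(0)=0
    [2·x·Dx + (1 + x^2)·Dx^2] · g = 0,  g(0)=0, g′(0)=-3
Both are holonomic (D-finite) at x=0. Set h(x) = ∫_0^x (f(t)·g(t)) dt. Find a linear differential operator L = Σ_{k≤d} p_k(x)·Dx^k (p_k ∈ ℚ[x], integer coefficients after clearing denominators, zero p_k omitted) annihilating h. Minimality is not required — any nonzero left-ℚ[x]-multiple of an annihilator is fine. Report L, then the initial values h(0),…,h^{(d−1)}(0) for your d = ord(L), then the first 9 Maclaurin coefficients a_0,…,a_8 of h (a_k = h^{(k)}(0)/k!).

f: a_k = 1, 0, -8, 0, 32/3, 0, -256/45, 0, 512/315, …
g: a_k = 0, -3, 0, 1, 0, -3/5, 0, 3/7, 0, …
h₀=f·g: eliminate ⇒ L₀, order ≤ 2·2.
h=∫h₀ ⇒ L = L₀·Dx.
L = (5440 + 19136·x^2 + 25856·x^4 + 16384·x^6 + 4096·x^8)·Dx + (1152·x + 3200·x^3 + 3072·x^5 + 1024·x^7)·Dx^2 + (612 + 2252·x^2 + 3168·x^4 + 2048·x^6 + 512·x^8)·Dx^3 + (72·x + 200·x^3 + 192·x^5 + 64·x^7)·Dx^4 + (17 + 66·x^2 + 97·x^4 + 64·x^6 + 16·x^8)·Dx^5  (order 5).
h: a_k = 0, 0, -3/2, 0, 25/4, 0, -203/30, 0, 3461/840, …
ICs: h(0) = 0, h′(0) = 0, h′′(0) = -3, h′′′(0) = 0, h′′′′(0) = 150.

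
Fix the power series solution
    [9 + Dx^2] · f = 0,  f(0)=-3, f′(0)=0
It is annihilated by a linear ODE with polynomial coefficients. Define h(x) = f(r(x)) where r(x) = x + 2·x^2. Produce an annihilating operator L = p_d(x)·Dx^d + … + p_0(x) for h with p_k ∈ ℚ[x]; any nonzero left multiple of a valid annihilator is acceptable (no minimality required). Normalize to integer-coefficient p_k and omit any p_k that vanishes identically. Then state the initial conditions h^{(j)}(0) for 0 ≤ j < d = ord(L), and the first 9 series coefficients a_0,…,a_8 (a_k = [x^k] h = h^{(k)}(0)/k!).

f: a_k = -3, 0, 27/2, 0, -81/8, 0, 243/80, 0, -2187/4480, …
h₀=f(r): pull back L_f along r ⇒ L₀.
L = (9 + 108·x + 432·x^2 + 576·x^3) - 4·Dx + (1 + 4·x)·Dx^2  (order 2).
h: a_k = -3, 0, 27/2, 54, 351/8, -81, -19197/80, -5751/20, 88533/4480, …
ICs: h(0) = -3, h′(0) = 0.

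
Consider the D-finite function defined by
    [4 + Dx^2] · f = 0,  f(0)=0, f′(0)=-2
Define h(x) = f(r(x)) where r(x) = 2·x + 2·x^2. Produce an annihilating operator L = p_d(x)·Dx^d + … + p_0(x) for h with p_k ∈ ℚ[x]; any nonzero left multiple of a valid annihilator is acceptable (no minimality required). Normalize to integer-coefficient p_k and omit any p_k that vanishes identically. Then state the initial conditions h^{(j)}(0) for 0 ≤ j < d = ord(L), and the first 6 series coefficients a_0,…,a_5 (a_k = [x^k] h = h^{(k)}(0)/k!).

f: a_k = 0, -2, 0, 4/3, 0, -4/15, …
f∘r: x↦r, Dx↦Dx/r' in L_f ⇒ L₀.
L = (16 + 96·x + 192·x^2 + 128·x^3) - 2·Dx + (1 + 2·x)·Dx^2  (order 2).
h: a_k = 0, -4, -4, 32/3, 32, 352/15, …
ICs: h(0) = 0, h′(0) = -4.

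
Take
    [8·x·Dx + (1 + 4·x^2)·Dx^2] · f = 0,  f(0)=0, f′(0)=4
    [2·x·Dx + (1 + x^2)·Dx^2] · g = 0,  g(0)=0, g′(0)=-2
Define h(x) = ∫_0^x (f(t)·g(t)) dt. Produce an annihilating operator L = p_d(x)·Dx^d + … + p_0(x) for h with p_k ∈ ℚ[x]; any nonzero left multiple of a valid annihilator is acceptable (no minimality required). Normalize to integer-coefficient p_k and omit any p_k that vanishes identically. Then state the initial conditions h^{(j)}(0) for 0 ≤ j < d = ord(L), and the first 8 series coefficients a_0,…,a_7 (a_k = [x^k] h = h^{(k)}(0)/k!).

f: a_k = 0, 4, 0, -16/3, 0, 64/5, 0, -256/7, …
g: a_k = 0, -2, 0, 2/3, 0, -2/5, 0, 2/7, …
f·g: L₀ = L_f ⊗_s L_g, ord ≤ 2·2.
Integrate: L := L₀·Dx.
L = (-96·x - 800·x^3 - 1024·x^5 + 640·x^7 + 1536·x^9)·Dx^2 + (-20 - 412·x^2 - 1440·x^4 - 896·x^6 + 2240·x^8 + 2304·x^10)·Dx^3 + (-40·x - 280·x^3 - 480·x^5 + 272·x^7 + 1280·x^9 + 768·x^11)·Dx^4 + (-1 - 10·x^2 - 29·x^4 + 116·x^8 + 160·x^10 + 64·x^12)·Dx^5  (order 5).
h: a_k = 0, 0, 0, -8/3, 0, 8/3, 0, -1384/315, …
ICs: h(0) = 0, h′(0) = 0, h′′(0) = 0, h′′′(0) = -16, h′′′′(0) = 0.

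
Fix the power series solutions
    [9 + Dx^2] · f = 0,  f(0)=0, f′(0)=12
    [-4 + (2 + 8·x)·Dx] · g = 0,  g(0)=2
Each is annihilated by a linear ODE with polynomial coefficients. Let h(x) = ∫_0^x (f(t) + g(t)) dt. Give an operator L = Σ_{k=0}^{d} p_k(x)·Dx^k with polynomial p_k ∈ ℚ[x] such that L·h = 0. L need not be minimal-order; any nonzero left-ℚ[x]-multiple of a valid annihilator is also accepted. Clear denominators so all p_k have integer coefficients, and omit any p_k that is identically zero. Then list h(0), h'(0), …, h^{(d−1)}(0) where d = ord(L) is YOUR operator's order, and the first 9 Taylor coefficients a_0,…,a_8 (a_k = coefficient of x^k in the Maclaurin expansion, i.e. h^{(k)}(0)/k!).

f: a_k = 0, 12, 0, -18, 0, 81/10, 0, -243/140, 0, …
g: a_k = 2, 4, -4, 8, -20, 56, -168, 528, -1716, …
Weyl lclm of L_f,L_g ⇒ L₀ (ord ≤ 3).
h=∫h₀ ⇒ L = L₀·Dx.
L = (-378 - 1296·x - 2592·x^2)·Dx + (45 + 828·x + 3888·x^2 + 5184·x^3)·Dx^2 + (-42 - 144·x - 288·x^2)·Dx^3 + (5 + 92·x + 432·x^2 + 576·x^3)·Dx^4  (order 4).
h: a_k = 0, 2, 8, -4/3, -5/2, -4, 641/60, -24, 73677/1120, …
ICs: h(0) = 0, h′(0) = 2, h′′(0) = 16, h′′′(0) = -8.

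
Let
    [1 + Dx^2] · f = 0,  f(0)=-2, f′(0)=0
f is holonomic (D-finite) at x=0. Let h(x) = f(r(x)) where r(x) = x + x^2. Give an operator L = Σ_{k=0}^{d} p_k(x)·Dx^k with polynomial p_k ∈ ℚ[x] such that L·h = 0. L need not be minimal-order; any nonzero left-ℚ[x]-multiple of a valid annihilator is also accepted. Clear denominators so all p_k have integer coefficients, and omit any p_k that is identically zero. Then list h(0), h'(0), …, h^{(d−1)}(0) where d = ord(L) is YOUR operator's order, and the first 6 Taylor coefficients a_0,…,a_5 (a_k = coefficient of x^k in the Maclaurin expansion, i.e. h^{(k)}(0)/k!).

f: a_k = -2, 0, 1, 0, -1/12, 0, …
Change of var in L_f (x↦r) gives L₀.
L = (1 + 6·x + 12·x^2 + 8·x^3) - 2·Dx + (1 + 2·x)·Dx^2  (order 2).
h: a_k = -2, 0, 1, 2, 11/12, -1/3, …
ICs: h(0) = -2, h′(0) = 0.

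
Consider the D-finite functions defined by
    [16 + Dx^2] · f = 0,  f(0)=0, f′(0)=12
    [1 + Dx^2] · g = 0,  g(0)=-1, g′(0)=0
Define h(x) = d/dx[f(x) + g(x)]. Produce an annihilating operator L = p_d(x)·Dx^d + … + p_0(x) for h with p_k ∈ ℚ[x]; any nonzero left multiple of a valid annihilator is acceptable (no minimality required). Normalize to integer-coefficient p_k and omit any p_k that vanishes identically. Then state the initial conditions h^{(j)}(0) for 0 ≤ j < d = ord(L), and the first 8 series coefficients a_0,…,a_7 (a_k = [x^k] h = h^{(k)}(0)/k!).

L = 16 + 17·Dx^2 + Dx^4  (order 4).
h: a_k = 12, 1, -96, -1/6, 128, 1/120, -1024/15, -1/5040, …
ICs: h(0) = 12, h′(0) = 1, h′′(0) = -192, h′′′(0) = -1.

f: a_k = 0, 12, 0, -32, 0, 128/5, 0, -1024/105, …
g: a_k = -1, 0, 1/2, 0, -1/24, 0, 1/720, 0, …
h₀=f+g: left-lcm gives L₀, ord ≤ 4.
Derive L from L₀ (diff closure).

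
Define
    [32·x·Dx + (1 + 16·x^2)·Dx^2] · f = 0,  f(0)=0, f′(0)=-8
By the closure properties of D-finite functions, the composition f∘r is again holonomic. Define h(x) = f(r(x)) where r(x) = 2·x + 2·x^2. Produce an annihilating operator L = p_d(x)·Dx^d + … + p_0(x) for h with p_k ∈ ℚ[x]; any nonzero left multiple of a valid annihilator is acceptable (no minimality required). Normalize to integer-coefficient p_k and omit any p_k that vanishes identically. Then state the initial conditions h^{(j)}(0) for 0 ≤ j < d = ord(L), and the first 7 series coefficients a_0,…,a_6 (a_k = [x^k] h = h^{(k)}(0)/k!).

f: a_k = 0, -8, 0, 128/3, 0, -2048/5, 0, …
f∘r: x↦r, Dx↦Dx/r' in L_f ⇒ L₀.
L = (-2 + 128·x + 512·x^2 + 768·x^3 + 384·x^4)·Dx + (1 + 2·x + 64·x^2 + 256·x^3 + 320·x^4 + 128·x^5)·Dx^2  (order 2).
h: a_k = 0, -16, -16, 1024/3, 1024, -60416/5, -195584/3, …
ICs: h(0) = 0, h′(0) = -16.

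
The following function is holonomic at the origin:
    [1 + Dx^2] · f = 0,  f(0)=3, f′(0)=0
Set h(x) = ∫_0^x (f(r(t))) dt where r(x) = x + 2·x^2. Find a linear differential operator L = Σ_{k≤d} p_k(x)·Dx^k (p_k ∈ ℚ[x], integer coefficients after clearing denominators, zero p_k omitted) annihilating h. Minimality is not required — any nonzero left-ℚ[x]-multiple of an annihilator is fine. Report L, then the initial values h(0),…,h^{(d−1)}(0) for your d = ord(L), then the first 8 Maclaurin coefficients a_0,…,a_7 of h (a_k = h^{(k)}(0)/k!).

L = (1 + 12·x + 48·x^2 + 64·x^3)·Dx - 4·Dx^2 + (1 + 4·x)·Dx^3  (order 3).
h: a_k = 0, 3, 0, -1/2, -3/2, -47/40, 1/6, 719/1680, …
ICs: h(0) = 0, h′(0) = 3, h′′(0) = 0.

f: a_k = 3, 0, -3/2, 0, 1/8, 0, -1/240, 0, …
Substitute x→r, Dx→(1/r')Dx; clear ⇒ L₀.
∫: right-multiply L₀ by Dx.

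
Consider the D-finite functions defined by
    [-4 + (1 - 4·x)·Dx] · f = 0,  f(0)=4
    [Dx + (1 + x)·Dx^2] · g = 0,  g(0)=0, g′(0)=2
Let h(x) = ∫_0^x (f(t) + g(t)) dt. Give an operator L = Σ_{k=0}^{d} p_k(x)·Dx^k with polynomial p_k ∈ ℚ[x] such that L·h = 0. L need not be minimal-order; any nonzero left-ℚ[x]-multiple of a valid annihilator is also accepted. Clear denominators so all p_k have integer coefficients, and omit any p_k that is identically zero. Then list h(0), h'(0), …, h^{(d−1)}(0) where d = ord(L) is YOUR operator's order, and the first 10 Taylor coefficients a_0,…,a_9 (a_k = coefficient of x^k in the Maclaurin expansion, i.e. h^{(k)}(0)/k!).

L = (112 + 32·x)·Dx^2 + (94 + 208·x + 64·x^2)·Dx^3 + (-9 + 23·x + 48·x^2 + 16·x^3)·Dx^4  (order 4).
h: a_k = 0, 4, 9, 21, 385/6, 2047/10, 10241/15, 49151/21, 229377/28, 349525/12, …
ICs: h(0) = 0, h′(0) = 4, h′′(0) = 18, h′′′(0) = 126.

f: a_k = 4, 16, 64, 256, 1024, 4096, 16384, 65536, 262144, 1048576, …
g: a_k = 0, 2, -1, 2/3, -1/2, 2/5, -1/3, 2/7, -1/4, 2/9, …
Sum ⇒ L₀ = lclm(L_f,L_g) in ℚ(x)⟨Dx⟩.
h=∫₀ˣh₀: take L = L₀·Dx.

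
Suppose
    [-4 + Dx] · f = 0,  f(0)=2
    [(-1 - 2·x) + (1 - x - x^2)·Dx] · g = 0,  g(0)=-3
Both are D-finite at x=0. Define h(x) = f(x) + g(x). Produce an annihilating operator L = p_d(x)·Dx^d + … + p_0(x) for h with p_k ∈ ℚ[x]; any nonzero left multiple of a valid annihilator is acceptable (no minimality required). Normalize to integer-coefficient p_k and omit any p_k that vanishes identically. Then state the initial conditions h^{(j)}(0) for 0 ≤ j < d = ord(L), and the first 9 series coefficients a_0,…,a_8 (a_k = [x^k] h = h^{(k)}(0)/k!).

L = (8·x + 72·x^2 + 32·x^3) + (12 - 38·x - 22·x^2 + 32·x^3 + 16·x^4)·Dx + (-3 + 9·x + x^2 - 10·x^3 - 4·x^4)·Dx^2  (order 2).
h: a_k = -1, 5, 10, 37/3, 19/3, -104/15, -1243/45, -17797/315, -31106/315, …
ICs: h(0) = -1, h′(0) = 5.

f: a_k = 2, 8, 16, 64/3, 64/3, 256/15, 512/45, 2048/315, 1024/315, …
g: a_k = -3, -3, -6, -9, -15, -24, -39, -63, -102, …
h₀=f+g: left-lcm gives L₀, ord ≤ 2.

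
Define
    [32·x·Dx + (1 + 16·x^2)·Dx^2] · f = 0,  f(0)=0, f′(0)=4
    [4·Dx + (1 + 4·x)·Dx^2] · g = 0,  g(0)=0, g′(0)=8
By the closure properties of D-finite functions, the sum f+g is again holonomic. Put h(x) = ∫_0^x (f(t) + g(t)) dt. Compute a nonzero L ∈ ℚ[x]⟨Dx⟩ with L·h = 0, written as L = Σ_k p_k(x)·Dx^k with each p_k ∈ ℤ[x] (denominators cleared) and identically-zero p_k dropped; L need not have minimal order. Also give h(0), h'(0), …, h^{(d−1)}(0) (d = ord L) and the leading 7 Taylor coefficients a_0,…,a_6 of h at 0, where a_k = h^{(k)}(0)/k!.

L = (-32 - 384·x + 1536·x^2 + 2048·x^3)·Dx^2 + (-16 - 64·x + 3072·x^3 + 4096·x^4)·Dx^3 + (-1 + 4·x + 32·x^2 + 128·x^3 + 768·x^4 + 1024·x^5)·Dx^4  (order 4).
h: a_k = 0, 0, 6, -16/3, 16/3, -128/5, 512/5, …
ICs: h(0) = 0, h′(0) = 0, h′′(0) = 12, h′′′(0) = -32.

f: a_k = 0, 4, 0, -64/3, 0, 1024/5, 0, …
g: a_k = 0, 8, -16, 128/3, -128, 2048/5, -4096/3, …
L₀ := lclm(L_f,L_g); ord L₀ ≤ 2+2.
Integrate: L := L₀·Dx.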